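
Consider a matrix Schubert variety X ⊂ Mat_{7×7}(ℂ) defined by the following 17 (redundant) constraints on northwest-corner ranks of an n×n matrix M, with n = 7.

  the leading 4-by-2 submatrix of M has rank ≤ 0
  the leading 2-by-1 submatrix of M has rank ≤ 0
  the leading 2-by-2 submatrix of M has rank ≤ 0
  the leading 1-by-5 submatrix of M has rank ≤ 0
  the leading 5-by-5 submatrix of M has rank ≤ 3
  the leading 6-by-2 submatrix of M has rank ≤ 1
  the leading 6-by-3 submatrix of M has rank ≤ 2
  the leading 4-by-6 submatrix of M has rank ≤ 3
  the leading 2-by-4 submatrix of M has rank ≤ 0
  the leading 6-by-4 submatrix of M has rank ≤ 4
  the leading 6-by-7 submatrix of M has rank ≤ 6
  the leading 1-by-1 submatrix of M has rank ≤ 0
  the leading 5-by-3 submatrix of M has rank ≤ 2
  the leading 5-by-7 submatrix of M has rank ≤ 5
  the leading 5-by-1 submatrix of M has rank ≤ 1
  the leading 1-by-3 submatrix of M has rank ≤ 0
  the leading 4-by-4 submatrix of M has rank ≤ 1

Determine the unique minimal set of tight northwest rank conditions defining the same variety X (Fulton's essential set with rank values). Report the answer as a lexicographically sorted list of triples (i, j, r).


Computing R[i][j] = min implied NW-rank bound (n=7, 17 conditions):

  0  0  0  0  0  1  1
  0  0  0  0  1  2  2
  0  0  1  1  2  3  3
  0  0  1  1  2  3  4
  1  1  2  2  3  4  5
  1  1  2  3  4  5  6
  1  2  3  4  5  6  7

reading off 1-entries of Δ²R: w = (6, 5, 3, 7, 1, 4, 2).

ℓ(w)=15; the 5 essential cells (i,j,r):

[(1, 5, 0), (2, 4, 0), (4, 2, 0), (4, 4, 1), (6, 2, 1)]


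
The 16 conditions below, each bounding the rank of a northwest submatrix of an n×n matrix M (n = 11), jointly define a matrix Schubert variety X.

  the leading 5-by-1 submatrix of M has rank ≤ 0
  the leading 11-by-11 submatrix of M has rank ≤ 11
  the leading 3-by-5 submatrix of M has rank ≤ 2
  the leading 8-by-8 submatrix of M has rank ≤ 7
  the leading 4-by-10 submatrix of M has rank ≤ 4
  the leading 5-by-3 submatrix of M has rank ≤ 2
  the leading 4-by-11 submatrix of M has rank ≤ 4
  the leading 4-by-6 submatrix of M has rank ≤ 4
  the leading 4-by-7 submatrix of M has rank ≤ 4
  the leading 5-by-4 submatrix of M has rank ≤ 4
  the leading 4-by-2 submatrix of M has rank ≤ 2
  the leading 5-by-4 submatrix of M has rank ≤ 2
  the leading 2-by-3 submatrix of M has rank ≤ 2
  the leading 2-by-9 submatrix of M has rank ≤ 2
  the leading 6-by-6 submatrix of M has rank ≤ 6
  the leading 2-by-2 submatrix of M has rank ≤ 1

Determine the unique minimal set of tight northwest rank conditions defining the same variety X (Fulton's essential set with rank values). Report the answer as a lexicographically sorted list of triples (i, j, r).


The tightest implied rank at each (i,j), from the 16 conditions:

  row 1: 0 1 1 1 1 1 1 1 1 1 1
  row 2: 0 1 2 2 2 2 2 2 2 2 2
  row 3: 0 1 2 2 2 3 3 3 3 3 3
  row 4: 0 1 2 2 3 4 4 4 4 4 4
  row 5: 0 1 2 2 3 4 5 5 5 5 5
  row 6: 1 2 3 3 4 5 6 6 6 6 6
  row 7: 1 2 3 4 5 6 7 7 7 7 7
  row 8: 1 2 3 4 5 6 7 7 8 8 8
  row 9: 1 2 3 4 5 6 7 8 9 9 9
  row 10: 1 2 3 4 5 6 7 8 9 10 10
  row 11: 1 2 3 4 5 6 7 8 9 10 11

second differences of R give the permutation w = (2, 3, 6, 5, 7, 1, 4, 9, 8, 10, 11).

D(w) has 10 cells with 4 SE-corners; essential set:

[(3, 5, 2), (5, 1, 0), (5, 4, 2), (8, 8, 7)]


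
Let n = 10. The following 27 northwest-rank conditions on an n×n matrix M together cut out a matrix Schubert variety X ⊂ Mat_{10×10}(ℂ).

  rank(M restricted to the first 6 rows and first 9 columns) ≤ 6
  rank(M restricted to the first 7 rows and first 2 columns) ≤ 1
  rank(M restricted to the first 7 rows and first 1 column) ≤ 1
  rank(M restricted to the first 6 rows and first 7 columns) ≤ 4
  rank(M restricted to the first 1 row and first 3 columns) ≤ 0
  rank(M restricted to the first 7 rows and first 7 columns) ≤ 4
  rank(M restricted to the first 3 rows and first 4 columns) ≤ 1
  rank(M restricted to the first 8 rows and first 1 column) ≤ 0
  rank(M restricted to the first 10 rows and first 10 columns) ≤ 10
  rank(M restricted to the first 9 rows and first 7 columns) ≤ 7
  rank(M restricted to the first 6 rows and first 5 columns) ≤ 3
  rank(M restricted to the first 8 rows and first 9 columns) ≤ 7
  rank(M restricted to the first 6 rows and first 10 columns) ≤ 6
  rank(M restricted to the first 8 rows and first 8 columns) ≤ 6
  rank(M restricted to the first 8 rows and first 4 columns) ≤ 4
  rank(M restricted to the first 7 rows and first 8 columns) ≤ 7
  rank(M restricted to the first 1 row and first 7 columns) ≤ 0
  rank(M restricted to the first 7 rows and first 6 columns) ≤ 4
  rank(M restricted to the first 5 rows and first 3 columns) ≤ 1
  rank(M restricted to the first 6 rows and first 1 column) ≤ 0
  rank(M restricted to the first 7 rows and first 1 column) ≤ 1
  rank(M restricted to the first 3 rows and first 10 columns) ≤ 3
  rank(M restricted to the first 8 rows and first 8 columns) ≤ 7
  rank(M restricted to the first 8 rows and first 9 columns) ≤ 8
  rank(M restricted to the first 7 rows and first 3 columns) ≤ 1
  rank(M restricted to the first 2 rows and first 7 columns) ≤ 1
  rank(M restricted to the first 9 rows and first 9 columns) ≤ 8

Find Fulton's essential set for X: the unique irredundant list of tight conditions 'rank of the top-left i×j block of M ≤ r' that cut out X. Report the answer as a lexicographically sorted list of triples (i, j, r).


Reconstructing r_w from the 27 given conditions:

  0 0 0 0 0 0 0 1 1 1
  0 1 1 1 1 1 1 2 2 2
  0 1 1 1 2 2 2 3 3 3
  0 1 1 2 3 3 3 4 4 4
  0 1 1 2 3 4 4 5 5 5
  0 1 1 2 3 4 4 5 6 6
  0 1 1 2 3 4 4 5 6 7
  0 1 2 3 4 5 5 6 7 8
  1 2 3 4 5 6 6 7 8 9
  1 2 3 4 5 6 7 8 9 10

second differences of R give the permutation w = (8, 2, 5, 4, 6, 9, 10, 3, 1, 7).

D(w) has 22 cells with 5 SE-corners; essential set:

[(1, 7, 0), (3, 4, 1), (7, 3, 1), (7, 7, 4), (8, 1, 0)]


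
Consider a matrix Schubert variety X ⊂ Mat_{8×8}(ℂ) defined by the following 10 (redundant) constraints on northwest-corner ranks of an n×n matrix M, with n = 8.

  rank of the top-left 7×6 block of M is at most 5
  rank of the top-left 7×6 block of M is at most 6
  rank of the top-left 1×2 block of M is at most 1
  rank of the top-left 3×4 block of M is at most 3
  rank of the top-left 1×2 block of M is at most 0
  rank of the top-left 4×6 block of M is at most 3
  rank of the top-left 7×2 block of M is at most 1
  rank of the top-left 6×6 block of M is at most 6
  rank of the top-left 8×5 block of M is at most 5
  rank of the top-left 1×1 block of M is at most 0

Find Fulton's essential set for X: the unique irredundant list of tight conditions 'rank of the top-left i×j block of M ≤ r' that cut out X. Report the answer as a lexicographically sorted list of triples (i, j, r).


Rank table r_w(8×8) implied by the 10 constraints:

  i=1: 0, 0, 1, 1, 1, 1, 1, 1
  i=2: 1, 1, 2, 2, 2, 2, 2, 2
  i=3: 1, 1, 2, 3, 3, 3, 3, 3
  i=4: 1, 1, 2, 3, 3, 3, 4, 4
  i=5: 1, 1, 2, 3, 4, 4, 5, 5
  i=6: 1, 1, 2, 3, 4, 5, 6, 6
  i=7: 1, 1, 2, 3, 4, 5, 6, 7
  i=8: 1, 2, 3, 4, 5, 6, 7, 8

giving w = (3, 1, 4, 7, 5, 6, 8, 2) via Δ²R.

3 SE-corners of the 9-cell Rothe diagram give Ess(w):

[(1, 2, 0), (4, 6, 3), (7, 2, 1)]


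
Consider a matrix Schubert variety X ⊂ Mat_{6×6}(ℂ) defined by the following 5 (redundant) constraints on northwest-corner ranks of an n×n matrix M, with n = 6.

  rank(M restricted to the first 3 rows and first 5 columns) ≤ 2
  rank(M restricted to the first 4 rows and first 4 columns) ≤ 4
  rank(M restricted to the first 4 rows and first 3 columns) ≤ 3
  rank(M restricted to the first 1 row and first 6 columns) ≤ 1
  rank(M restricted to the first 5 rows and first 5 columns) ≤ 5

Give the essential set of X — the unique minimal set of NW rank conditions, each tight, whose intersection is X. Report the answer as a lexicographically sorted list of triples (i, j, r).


Computing R[i][j] = min implied NW-rank bound (n=6, 5 conditions):

  1, 1, 1, 1, 1, 1
  1, 2, 2, 2, 2, 2
  1, 2, 2, 2, 2, 3
  1, 2, 3, 3, 3, 4
  1, 2, 3, 4, 4, 5
  1, 2, 3, 4, 5, 6

second differences of R give the permutation w = (1, 2, 6, 3, 4, 5).

D(w) has 3 cells with 1 SE-corner; essential set:

[(3, 5, 2)]


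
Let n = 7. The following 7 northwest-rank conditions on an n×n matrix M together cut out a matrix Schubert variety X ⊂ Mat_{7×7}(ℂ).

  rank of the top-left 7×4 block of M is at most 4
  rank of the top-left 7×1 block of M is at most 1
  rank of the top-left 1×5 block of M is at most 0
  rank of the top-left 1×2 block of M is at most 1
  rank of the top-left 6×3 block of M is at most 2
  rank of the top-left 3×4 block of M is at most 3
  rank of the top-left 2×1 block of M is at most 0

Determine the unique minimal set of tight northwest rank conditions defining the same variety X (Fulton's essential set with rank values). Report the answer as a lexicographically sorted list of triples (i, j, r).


Rank table r_w(7×7) implied by the 7 constraints:

  row 1: 0 | 0 | 0 | 0 | 0 | 1 | 1
  row 2: 0 | 1 | 1 | 1 | 1 | 2 | 2
  row 3: 1 | 2 | 2 | 2 | 2 | 3 | 3
  row 4: 1 | 2 | 2 | 3 | 3 | 4 | 4
  row 5: 1 | 2 | 2 | 3 | 4 | 5 | 5
  row 6: 1 | 2 | 2 | 3 | 4 | 5 | 6
  row 7: 1 | 2 | 3 | 4 | 5 | 6 | 7

hence w(1..7) = (6, 2, 1, 4, 5, 7, 3).

Fulton essential set (3 of the 9 Rothe cells):

[(1, 5, 0), (2, 1, 0), (6, 3, 2)]


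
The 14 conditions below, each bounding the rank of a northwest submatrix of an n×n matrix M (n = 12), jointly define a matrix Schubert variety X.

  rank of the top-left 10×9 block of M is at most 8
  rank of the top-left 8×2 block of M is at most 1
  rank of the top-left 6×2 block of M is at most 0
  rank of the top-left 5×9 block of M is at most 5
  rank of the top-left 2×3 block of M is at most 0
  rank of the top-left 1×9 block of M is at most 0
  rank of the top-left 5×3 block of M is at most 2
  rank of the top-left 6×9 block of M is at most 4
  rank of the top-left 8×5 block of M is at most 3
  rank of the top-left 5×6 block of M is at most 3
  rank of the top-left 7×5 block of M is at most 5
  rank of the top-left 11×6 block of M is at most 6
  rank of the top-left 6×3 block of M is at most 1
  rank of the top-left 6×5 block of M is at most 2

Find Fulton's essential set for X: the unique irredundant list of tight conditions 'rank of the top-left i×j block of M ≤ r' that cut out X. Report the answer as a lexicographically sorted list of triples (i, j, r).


Computing R[i][j] = min implied NW-rank bound (n=12, 14 conditions):

  R[1]: 0 0 0 0 0 0 0 0 0 1 1 1
  R[2]: 0 0 0 1 1 1 1 1 1 2 2 2
  R[3]: 0 0 1 2 2 2 2 2 2 3 3 3
  R[4]: 0 0 1 2 2 3 3 3 3 4 4 4
  R[5]: 0 0 1 2 2 3 4 4 4 5 5 5
  R[6]: 0 0 1 2 2 3 4 4 4 5 6 6
  R[7]: 1 1 2 3 3 4 5 5 5 6 7 7
  R[8]: 1 1 2 3 3 4 5 6 6 7 8 8
  R[9]: 1 2 3 4 4 5 6 7 7 8 9 9
  R[10]: 1 2 3 4 5 6 7 8 8 9 10 10
  R[11]: 1 2 3 4 5 6 7 8 9 10 11 11
  R[12]: 1 2 3 4 5 6 7 8 9 10 11 12

the unique w with this rank table is (10, 4, 3, 6, 7, 11, 1, 8, 2, 5, 9, 12).

D(w) has 27 cells with 7 SE-corners; essential set:

[(1, 9, 0), (2, 3, 0), (6, 2, 0), (6, 5, 2), (6, 9, 4), (8, 2, 1), (8, 5, 3)]


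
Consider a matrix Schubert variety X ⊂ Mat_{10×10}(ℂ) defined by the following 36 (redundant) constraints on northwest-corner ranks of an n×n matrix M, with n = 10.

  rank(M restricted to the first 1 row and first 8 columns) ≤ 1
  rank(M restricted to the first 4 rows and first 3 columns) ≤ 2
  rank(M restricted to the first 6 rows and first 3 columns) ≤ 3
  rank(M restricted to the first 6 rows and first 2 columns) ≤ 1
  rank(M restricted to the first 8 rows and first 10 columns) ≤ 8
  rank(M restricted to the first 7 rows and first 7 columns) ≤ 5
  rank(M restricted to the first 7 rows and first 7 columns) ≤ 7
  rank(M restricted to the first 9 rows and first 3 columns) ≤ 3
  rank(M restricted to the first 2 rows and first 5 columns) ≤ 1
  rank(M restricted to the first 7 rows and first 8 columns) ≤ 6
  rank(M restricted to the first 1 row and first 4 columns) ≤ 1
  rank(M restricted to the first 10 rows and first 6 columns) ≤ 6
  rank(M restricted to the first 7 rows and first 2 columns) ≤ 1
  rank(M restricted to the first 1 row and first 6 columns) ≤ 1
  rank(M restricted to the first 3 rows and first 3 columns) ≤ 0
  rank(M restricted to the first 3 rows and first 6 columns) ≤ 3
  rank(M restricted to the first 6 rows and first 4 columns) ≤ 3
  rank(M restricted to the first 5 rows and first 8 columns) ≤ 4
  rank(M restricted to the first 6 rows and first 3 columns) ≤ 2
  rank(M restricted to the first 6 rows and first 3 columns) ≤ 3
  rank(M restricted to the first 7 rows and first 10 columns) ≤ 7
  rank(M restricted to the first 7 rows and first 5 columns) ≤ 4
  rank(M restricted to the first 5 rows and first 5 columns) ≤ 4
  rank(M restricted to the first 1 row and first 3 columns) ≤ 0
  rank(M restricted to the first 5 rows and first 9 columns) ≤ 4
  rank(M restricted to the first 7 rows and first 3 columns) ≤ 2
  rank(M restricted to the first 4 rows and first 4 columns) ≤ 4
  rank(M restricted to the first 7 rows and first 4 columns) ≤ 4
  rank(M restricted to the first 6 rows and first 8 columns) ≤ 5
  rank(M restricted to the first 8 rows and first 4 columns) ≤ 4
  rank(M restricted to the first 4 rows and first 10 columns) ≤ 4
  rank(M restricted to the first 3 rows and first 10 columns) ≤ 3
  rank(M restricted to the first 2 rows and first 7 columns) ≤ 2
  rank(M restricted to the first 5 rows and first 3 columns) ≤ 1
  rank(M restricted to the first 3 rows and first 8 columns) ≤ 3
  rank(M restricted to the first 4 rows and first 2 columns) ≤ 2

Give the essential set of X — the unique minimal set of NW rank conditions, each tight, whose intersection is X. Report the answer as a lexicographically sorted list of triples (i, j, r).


Computing R[i][j] = min implied NW-rank bound (n=10, 36 conditions):

  R[1]: 0 0 0 1 1 1 1 1 1 1
  R[2]: 0 0 0 1 1 2 2 2 2 2
  R[3]: 0 0 0 1 2 3 3 3 3 3
  R[4]: 1 1 1 2 3 4 4 4 4 4
  R[5]: 1 1 1 2 3 4 4 4 4 5
  R[6]: 1 1 2 3 4 5 5 5 5 6
  R[7]: 1 1 2 3 4 5 5 6 6 7
  R[8]: 1 2 3 4 5 6 6 7 7 8
  R[9]: 1 2 3 4 5 6 7 8 8 9
  R[10]: 1 2 3 4 5 6 7 8 9 10

so w = (4, 6, 5, 1, 10, 3, 8, 2, 7, 9).

Rothe diagram D(w) (18 cells), 6 SE-corners (essential conditions):

[(2, 5, 1), (3, 3, 0), (5, 3, 1), (5, 9, 4), (7, 2, 1), (7, 7, 5)]


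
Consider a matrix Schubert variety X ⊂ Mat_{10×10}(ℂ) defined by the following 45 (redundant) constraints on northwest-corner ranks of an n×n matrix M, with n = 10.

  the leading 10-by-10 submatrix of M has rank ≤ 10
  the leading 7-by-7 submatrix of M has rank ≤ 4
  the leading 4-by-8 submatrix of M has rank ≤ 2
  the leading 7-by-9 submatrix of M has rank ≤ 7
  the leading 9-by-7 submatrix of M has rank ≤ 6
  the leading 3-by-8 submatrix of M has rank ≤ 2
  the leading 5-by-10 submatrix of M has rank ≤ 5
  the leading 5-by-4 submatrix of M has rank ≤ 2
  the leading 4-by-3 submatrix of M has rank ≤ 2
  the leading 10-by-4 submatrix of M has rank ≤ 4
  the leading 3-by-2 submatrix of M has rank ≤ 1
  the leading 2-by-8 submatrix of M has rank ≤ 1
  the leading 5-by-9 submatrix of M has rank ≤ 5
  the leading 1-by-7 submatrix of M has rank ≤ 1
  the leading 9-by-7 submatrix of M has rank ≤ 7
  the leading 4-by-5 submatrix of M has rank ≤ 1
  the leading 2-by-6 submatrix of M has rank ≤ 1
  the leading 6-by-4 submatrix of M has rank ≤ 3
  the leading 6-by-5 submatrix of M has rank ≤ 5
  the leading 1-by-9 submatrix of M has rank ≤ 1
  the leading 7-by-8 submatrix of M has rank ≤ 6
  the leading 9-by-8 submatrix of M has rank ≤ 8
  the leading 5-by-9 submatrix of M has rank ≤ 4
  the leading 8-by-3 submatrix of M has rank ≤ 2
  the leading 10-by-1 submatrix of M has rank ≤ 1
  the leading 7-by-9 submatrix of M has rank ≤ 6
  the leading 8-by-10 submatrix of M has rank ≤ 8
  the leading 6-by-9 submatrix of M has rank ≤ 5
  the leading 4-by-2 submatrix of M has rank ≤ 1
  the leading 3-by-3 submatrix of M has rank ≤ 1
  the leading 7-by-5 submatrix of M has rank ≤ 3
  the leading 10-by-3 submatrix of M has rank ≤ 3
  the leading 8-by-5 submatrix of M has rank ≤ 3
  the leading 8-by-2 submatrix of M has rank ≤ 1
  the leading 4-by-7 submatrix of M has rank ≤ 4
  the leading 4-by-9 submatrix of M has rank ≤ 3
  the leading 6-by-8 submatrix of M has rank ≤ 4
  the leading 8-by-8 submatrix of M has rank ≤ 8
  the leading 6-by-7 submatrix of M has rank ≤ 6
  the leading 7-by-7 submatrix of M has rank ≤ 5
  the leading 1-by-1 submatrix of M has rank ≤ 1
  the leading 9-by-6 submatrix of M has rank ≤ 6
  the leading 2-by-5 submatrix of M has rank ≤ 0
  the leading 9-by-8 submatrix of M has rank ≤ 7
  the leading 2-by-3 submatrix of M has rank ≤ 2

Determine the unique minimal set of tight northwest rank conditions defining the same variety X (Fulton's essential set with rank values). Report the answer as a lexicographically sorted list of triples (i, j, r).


Recovering R(i,j) via the rank-extension bound from the 45 conditions:

  0, 0, 0, 0, 0, 1, 1, 1, 1, 1
  0, 0, 0, 0, 0, 1, 1, 1, 2, 2
  1, 1, 1, 1, 1, 2, 2, 2, 3, 3
  1, 1, 1, 1, 1, 2, 2, 2, 3, 4
  1, 1, 2, 2, 2, 3, 3, 3, 4, 5
  1, 1, 2, 3, 3, 4, 4, 4, 5, 6
  1, 1, 2, 3, 3, 4, 4, 5, 6, 7
  1, 1, 2, 3, 3, 4, 5, 6, 7, 8
  1, 2, 3, 4, 4, 5, 6, 7, 8, 9
  1, 2, 3, 4, 5, 6, 7, 8, 9, 10

second differences of R give the permutation w = (6, 9, 1, 10, 3, 4, 8, 7, 2, 5).

Rothe diagram D(w) (25 cells), 7 SE-corners (essential conditions):

[(2, 5, 0), (2, 8, 1), (4, 5, 1), (4, 8, 2), (7, 7, 4), (8, 2, 1), (8, 5, 3)]


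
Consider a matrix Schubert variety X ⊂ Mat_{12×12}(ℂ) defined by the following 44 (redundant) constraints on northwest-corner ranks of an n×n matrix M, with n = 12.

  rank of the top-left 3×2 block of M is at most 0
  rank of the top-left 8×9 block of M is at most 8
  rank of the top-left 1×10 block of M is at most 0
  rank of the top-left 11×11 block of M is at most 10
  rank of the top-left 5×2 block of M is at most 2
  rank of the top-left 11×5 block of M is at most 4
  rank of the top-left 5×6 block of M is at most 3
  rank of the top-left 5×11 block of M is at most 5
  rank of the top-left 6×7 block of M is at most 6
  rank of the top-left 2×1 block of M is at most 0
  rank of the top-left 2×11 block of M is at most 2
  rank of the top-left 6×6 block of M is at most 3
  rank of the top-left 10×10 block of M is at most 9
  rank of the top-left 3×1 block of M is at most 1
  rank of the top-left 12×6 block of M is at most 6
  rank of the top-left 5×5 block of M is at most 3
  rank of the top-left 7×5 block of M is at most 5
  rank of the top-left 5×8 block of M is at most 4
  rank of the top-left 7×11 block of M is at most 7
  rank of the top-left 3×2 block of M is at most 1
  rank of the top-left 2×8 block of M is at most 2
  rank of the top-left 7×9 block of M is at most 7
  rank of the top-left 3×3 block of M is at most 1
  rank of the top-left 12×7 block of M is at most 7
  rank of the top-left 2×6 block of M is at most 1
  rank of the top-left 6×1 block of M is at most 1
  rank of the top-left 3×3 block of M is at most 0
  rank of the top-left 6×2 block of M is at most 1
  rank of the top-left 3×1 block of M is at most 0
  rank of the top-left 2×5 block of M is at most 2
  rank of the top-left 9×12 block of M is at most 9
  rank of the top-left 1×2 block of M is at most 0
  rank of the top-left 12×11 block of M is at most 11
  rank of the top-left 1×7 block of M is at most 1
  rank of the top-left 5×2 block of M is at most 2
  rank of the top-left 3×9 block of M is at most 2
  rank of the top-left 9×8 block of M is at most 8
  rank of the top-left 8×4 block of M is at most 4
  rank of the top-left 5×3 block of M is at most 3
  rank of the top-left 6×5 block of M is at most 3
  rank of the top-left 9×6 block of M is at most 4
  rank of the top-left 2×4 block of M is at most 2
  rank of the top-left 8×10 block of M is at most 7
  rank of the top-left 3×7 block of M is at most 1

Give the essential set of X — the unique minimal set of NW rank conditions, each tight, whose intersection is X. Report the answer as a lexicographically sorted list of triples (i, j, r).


Reconstructing r_w from the 44 given conditions:

  row 1: 0, 0, 0, 0, 0, 0, 0, 0, 0, 0, 1, 1
  row 2: 0, 0, 0, 1, 1, 1, 1, 1, 1, 1, 2, 2
  row 3: 0, 0, 0, 1, 1, 1, 1, 2, 2, 2, 3, 3
  row 4: 1, 1, 1, 2, 2, 2, 2, 3, 3, 3, 4, 4
  row 5: 1, 1, 2, 3, 3, 3, 3, 4, 4, 4, 5, 5
  row 6: 1, 1, 2, 3, 3, 3, 4, 5, 5, 5, 6, 6
  row 7: 1, 2, 3, 4, 4, 4, 5, 6, 6, 6, 7, 7
  row 8: 1, 2, 3, 4, 4, 4, 5, 6, 7, 7, 8, 8
  row 9: 1, 2, 3, 4, 4, 4, 5, 6, 7, 8, 9, 9
  row 10: 1, 2, 3, 4, 4, 5, 6, 7, 8, 9, 10, 10
  row 11: 1, 2, 3, 4, 4, 5, 6, 7, 8, 9, 10, 11
  row 12: 1, 2, 3, 4, 5, 6, 7, 8, 9, 10, 11, 12

reading off 1-entries of Δ²R: w = (11, 4, 8, 1, 3, 7, 2, 9, 10, 6, 12, 5).

Fulton essential set (7 of the 29 Rothe cells):

[(1, 10, 0), (3, 3, 0), (3, 7, 1), (6, 2, 1), (6, 6, 3), (9, 6, 4), (11, 5, 4)]


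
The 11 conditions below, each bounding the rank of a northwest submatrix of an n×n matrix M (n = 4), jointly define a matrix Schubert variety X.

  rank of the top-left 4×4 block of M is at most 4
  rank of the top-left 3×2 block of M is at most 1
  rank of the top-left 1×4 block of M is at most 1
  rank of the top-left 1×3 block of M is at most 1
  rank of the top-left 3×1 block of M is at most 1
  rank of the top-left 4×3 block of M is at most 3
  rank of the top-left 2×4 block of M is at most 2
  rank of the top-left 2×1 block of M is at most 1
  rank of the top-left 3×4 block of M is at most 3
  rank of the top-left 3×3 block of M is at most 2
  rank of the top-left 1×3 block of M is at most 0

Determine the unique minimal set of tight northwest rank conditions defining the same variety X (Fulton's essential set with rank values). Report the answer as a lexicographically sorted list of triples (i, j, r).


Computing R[i][j] = min implied NW-rank bound (n=4, 11 conditions):

  R[1]: 0 0 0 1
  R[2]: 1 1 1 2
  R[3]: 1 1 2 3
  R[4]: 1 2 3 4

giving w = (4, 1, 3, 2) via Δ²R.

ℓ(w)=4; the 2 essential cells (i,j,r):

[(1, 3, 0), (3, 2, 1)]


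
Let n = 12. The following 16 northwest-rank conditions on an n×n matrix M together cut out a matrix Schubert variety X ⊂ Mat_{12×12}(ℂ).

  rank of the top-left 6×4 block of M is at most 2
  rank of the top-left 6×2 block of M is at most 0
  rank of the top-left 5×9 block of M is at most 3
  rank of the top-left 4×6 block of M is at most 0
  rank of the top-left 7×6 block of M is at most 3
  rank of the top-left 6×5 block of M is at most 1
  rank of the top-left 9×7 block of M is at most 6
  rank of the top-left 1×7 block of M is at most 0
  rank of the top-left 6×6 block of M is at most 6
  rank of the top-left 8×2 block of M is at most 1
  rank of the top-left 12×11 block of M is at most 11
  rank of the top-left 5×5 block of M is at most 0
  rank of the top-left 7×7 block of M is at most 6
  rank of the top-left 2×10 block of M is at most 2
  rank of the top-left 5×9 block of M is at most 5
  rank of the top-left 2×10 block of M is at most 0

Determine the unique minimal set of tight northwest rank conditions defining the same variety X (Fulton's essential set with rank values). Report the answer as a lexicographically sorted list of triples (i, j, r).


The tightest implied rank at each (i,j), from the 16 conditions:

  i=1: 0 0 0 0 0 0 0 0 0 0 1 1
  i=2: 0 0 0 0 0 0 0 0 0 0 1 2
  i=3: 0 0 0 0 0 0 1 1 1 1 2 3
  i=4: 0 0 0 0 0 0 1 2 2 2 3 4
  i=5: 0 0 0 0 0 1 2 3 3 3 4 5
  i=6: 0 0 1 1 1 2 3 4 4 4 5 6
  i=7: 1 1 2 2 2 3 4 5 5 5 6 7
  i=8: 1 1 2 3 3 4 5 6 6 6 7 8
  i=9: 1 2 3 4 4 5 6 7 7 7 8 9
  i=10: 1 2 3 4 5 6 7 8 8 8 9 10
  i=11: 1 2 3 4 5 6 7 8 9 9 10 11
  i=12: 1 2 3 4 5 6 7 8 9 10 11 12

the unique w with this rank table is (11, 12, 7, 8, 6, 3, 1, 4, 2, 5, 9, 10).

D(w) has 40 cells with 5 SE-corners; essential set:

[(2, 10, 0), (4, 6, 0), (5, 5, 0), (6, 2, 0), (8, 2, 1)]


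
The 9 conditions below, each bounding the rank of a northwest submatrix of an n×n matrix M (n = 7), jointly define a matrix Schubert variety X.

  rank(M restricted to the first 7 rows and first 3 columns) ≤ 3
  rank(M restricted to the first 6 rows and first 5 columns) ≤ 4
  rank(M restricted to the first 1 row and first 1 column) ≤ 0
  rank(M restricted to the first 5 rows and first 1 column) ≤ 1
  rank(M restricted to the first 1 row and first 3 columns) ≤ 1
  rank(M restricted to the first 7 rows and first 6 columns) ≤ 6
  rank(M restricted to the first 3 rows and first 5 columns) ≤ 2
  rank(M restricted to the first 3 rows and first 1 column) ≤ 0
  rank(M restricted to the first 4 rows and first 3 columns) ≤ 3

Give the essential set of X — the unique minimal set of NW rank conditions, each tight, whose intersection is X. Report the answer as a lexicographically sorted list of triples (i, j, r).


Computing R[i][j] = min implied NW-rank bound (n=7, 9 conditions):

  row 1: 0 | 1 | 1 | 1 | 1 | 1 | 1
  row 2: 0 | 1 | 2 | 2 | 2 | 2 | 2
  row 3: 0 | 1 | 2 | 2 | 2 | 3 | 3
  row 4: 1 | 2 | 3 | 3 | 3 | 4 | 4
  row 5: 1 | 2 | 3 | 4 | 4 | 5 | 5
  row 6: 1 | 2 | 3 | 4 | 4 | 5 | 6
  row 7: 1 | 2 | 3 | 4 | 5 | 6 | 7

giving w = (2, 3, 6, 1, 4, 7, 5) via Δ²R.

3 SE-corners of the 6-cell Rothe diagram give Ess(w):

[(3, 1, 0), (3, 5, 2), (6, 5, 4)]


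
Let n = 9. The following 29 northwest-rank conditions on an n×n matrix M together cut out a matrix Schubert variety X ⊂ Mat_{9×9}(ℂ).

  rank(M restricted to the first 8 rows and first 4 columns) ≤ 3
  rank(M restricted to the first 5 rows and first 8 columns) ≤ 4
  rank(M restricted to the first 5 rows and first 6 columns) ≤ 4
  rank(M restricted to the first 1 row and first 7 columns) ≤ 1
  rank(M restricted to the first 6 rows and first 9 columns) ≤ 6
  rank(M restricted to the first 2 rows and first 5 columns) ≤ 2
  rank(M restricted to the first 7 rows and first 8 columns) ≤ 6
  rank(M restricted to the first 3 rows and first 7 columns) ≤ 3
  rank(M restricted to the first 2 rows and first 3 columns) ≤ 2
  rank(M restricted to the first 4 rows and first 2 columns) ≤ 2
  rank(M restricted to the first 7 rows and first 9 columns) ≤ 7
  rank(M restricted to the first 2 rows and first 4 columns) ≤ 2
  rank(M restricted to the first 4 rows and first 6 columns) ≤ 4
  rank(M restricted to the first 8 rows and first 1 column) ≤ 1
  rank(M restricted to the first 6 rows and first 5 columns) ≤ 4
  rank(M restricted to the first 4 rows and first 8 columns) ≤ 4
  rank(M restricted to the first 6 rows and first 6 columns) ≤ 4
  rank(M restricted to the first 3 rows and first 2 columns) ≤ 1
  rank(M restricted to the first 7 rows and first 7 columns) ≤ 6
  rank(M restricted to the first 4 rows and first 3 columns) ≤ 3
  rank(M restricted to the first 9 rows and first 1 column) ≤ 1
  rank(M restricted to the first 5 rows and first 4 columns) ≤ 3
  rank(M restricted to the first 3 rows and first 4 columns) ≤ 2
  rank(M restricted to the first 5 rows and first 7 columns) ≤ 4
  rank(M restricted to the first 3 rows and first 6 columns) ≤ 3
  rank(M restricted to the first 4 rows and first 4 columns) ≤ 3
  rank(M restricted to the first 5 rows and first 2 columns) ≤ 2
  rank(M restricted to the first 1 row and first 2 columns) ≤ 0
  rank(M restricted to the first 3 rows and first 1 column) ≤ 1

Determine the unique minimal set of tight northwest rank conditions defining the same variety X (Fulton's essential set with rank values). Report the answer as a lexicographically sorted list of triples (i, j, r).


Rank table r_w(9×9) implied by the 29 constraints:

  0 0 1 1 1 1 1 1 1
  1 1 2 2 2 2 2 2 2
  1 1 2 2 3 3 3 3 3
  1 2 3 3 4 4 4 4 4
  1 2 3 3 4 4 4 4 5
  1 2 3 3 4 4 5 5 6
  1 2 3 3 4 5 6 6 7
  1 2 3 3 4 5 6 7 8
  1 2 3 4 5 6 7 8 9

so w = (3, 1, 5, 2, 9, 7, 6, 8, 4).

ℓ(w)=12; the 6 essential cells (i,j,r):

[(1, 2, 0), (3, 2, 1), (3, 4, 2), (5, 8, 4), (6, 6, 4), (8, 4, 3)]


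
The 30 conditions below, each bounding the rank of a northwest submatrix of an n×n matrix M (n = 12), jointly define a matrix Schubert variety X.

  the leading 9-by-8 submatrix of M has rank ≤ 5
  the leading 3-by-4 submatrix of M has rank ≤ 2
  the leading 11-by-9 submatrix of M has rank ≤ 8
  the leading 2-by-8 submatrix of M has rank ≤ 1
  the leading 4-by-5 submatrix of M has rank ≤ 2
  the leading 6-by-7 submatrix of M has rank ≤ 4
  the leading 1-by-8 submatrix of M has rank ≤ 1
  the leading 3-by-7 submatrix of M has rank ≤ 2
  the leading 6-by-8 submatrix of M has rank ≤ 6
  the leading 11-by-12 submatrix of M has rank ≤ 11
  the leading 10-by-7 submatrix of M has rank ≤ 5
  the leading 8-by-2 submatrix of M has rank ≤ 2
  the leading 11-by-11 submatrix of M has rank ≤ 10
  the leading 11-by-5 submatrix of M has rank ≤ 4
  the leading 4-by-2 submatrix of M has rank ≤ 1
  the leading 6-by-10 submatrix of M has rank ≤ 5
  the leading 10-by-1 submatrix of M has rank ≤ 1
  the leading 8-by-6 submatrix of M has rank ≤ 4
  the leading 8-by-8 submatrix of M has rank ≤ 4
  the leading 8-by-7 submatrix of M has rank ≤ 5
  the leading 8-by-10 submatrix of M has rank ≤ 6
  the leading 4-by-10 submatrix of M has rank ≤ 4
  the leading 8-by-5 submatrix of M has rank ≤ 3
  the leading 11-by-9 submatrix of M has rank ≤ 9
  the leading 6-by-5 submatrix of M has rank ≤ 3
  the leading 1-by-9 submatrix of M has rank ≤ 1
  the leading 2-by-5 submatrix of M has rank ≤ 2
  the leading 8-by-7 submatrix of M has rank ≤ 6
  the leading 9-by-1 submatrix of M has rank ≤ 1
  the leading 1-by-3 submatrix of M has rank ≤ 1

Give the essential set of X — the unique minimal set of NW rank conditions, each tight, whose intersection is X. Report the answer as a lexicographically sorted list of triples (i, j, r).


Rank table r_w(12×12) implied by the 30 constraints:

  row 1: 1 | 1 | 1 | 1 | 1 | 1 | 1 | 1 | 1 | 1 | 1 | 1
  row 2: 1 | 1 | 1 | 1 | 1 | 1 | 1 | 1 | 2 | 2 | 2 | 2
  row 3: 1 | 1 | 2 | 2 | 2 | 2 | 2 | 2 | 3 | 3 | 3 | 3
  row 4: 1 | 1 | 2 | 2 | 2 | 3 | 3 | 3 | 4 | 4 | 4 | 4
  row 5: 1 | 2 | 3 | 3 | 3 | 4 | 4 | 4 | 5 | 5 | 5 | 5
  row 6: 1 | 2 | 3 | 3 | 3 | 4 | 4 | 4 | 5 | 5 | 6 | 6
  row 7: 1 | 2 | 3 | 3 | 3 | 4 | 4 | 4 | 5 | 6 | 7 | 7
  row 8: 1 | 2 | 3 | 3 | 3 | 4 | 4 | 4 | 5 | 6 | 7 | 8
  row 9: 1 | 2 | 3 | 4 | 4 | 5 | 5 | 5 | 6 | 7 | 8 | 9
  row 10: 1 | 2 | 3 | 4 | 4 | 5 | 5 | 6 | 7 | 8 | 9 | 10
  row 11: 1 | 2 | 3 | 4 | 4 | 5 | 6 | 7 | 8 | 9 | 10 | 11
  row 12: 1 | 2 | 3 | 4 | 5 | 6 | 7 | 8 | 9 | 10 | 11 | 12

reading off 1-entries of Δ²R: w = (1, 9, 3, 6, 2, 11, 10, 12, 4, 8, 7, 5).

8 SE-corners of the 27-cell Rothe diagram give Ess(w):

[(2, 8, 1), (4, 2, 1), (4, 5, 2), (6, 10, 5), (8, 5, 3), (8, 8, 4), (10, 7, 5), (11, 5, 4)]


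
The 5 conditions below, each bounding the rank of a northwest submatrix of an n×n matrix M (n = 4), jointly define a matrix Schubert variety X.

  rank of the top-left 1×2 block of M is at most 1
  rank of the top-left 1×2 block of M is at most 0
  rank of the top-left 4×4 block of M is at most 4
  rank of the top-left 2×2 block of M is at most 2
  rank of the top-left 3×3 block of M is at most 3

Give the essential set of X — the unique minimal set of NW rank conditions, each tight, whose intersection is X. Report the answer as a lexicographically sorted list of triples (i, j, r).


The tightest implied rank at each (i,j), from the 5 conditions:

  row 1: 0  0  1  1
  row 2: 1  1  2  2
  row 3: 1  2  3  3
  row 4: 1  2  3  4

second differences of R give the permutation w = (3, 1, 2, 4).

Fulton essential set (1 of the 2 Rothe cells):

[(1, 2, 0)]


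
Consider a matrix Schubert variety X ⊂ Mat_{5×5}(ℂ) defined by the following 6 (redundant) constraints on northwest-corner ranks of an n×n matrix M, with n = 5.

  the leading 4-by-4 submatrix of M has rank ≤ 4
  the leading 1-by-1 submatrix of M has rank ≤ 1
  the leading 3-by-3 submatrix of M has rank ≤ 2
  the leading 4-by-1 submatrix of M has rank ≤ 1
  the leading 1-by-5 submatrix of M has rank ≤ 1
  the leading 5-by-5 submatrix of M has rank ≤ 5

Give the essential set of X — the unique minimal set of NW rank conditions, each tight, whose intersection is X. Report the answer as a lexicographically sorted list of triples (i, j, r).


The tightest implied rank at each (i,j), from the 6 conditions:

  R[1]: 1 1 1 1 1
  R[2]: 1 2 2 2 2
  R[3]: 1 2 2 3 3
  R[4]: 1 2 3 4 4
  R[5]: 1 2 3 4 5

so w = (1, 2, 4, 3, 5).

D(w) has 1 cell with 1 SE-corner; essential set:

[(3, 3, 2)]


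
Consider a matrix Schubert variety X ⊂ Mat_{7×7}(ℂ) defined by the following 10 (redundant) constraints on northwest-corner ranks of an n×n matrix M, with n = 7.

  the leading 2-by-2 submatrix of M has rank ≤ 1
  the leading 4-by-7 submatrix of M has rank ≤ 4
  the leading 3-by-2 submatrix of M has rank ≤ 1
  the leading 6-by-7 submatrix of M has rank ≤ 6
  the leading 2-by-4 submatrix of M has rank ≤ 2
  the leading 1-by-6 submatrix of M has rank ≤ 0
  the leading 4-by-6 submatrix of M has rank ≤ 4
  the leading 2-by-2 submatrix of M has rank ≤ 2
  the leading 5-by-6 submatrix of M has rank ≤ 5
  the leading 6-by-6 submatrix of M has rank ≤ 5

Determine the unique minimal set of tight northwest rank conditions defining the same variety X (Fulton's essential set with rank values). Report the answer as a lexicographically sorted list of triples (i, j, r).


Recovering R(i,j) via the rank-extension bound from the 10 conditions:

  i=1: 0  0  0  0  0  0  1
  i=2: 1  1  1  1  1  1  2
  i=3: 1  1  2  2  2  2  3
  i=4: 1  2  3  3  3  3  4
  i=5: 1  2  3  4  4  4  5
  i=6: 1  2  3  4  5  5  6
  i=7: 1  2  3  4  5  6  7

hence w(1..7) = (7, 1, 3, 2, 4, 5, 6).

Rothe diagram D(w) (7 cells), 2 SE-corners (essential conditions):

[(1, 6, 0), (3, 2, 1)]


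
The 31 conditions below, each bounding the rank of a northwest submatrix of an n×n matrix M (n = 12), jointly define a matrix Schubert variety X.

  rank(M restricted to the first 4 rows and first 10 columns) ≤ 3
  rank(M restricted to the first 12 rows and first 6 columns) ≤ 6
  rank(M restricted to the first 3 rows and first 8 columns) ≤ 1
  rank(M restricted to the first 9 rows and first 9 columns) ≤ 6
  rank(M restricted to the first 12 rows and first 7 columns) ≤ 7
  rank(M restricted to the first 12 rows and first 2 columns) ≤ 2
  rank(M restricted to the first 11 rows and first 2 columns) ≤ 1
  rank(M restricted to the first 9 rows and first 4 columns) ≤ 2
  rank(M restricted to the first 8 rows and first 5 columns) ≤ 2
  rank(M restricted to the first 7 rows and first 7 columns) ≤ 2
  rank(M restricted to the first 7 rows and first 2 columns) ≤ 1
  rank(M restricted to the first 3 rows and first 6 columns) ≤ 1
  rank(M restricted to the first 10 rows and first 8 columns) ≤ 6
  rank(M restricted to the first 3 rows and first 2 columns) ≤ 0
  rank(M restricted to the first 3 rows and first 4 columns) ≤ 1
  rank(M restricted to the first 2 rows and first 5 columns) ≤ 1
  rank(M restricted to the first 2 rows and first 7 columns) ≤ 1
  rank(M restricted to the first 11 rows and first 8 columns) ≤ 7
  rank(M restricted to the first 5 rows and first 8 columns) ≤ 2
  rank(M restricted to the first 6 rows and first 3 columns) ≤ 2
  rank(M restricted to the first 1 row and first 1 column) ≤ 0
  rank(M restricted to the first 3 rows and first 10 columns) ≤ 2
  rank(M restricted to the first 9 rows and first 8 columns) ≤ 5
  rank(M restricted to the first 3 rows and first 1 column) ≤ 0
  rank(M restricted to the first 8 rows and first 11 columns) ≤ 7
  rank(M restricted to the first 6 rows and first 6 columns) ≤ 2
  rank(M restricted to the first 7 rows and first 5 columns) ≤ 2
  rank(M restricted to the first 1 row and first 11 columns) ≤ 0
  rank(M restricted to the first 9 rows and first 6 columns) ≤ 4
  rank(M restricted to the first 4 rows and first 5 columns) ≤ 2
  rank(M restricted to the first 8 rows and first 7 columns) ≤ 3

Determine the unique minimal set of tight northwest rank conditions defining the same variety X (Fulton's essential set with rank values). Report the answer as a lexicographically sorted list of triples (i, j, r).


Reconstructing r_w from the 31 given conditions:

  row 1: 0, 0, 0, 0, 0, 0, 0, 0, 0, 0, 0, 1
  row 2: 0, 0, 1, 1, 1, 1, 1, 1, 1, 1, 1, 2
  row 3: 0, 0, 1, 1, 1, 1, 1, 1, 2, 2, 2, 3
  row 4: 1, 1, 2, 2, 2, 2, 2, 2, 3, 3, 3, 4
  row 5: 1, 1, 2, 2, 2, 2, 2, 2, 3, 4, 4, 5
  row 6: 1, 1, 2, 2, 2, 2, 2, 3, 4, 5, 5, 6
  row 7: 1, 1, 2, 2, 2, 2, 2, 3, 4, 5, 6, 7
  row 8: 1, 1, 2, 2, 2, 3, 3, 4, 5, 6, 7, 8
  row 9: 1, 1, 2, 2, 3, 4, 4, 5, 6, 7, 8, 9
  row 10: 1, 1, 2, 3, 4, 5, 5, 6, 7, 8, 9, 10
  row 11: 1, 1, 2, 3, 4, 5, 6, 7, 8, 9, 10, 11
  row 12: 1, 2, 3, 4, 5, 6, 7, 8, 9, 10, 11, 12

second differences of R give the permutation w = (12, 3, 9, 1, 10, 8, 11, 6, 5, 4, 7, 2).

8 SE-corners of the 43-cell Rothe diagram give Ess(w):

[(1, 11, 0), (3, 2, 0), (3, 8, 1), (5, 8, 2), (7, 7, 2), (8, 5, 2), (9, 4, 2), (11, 2, 1)]


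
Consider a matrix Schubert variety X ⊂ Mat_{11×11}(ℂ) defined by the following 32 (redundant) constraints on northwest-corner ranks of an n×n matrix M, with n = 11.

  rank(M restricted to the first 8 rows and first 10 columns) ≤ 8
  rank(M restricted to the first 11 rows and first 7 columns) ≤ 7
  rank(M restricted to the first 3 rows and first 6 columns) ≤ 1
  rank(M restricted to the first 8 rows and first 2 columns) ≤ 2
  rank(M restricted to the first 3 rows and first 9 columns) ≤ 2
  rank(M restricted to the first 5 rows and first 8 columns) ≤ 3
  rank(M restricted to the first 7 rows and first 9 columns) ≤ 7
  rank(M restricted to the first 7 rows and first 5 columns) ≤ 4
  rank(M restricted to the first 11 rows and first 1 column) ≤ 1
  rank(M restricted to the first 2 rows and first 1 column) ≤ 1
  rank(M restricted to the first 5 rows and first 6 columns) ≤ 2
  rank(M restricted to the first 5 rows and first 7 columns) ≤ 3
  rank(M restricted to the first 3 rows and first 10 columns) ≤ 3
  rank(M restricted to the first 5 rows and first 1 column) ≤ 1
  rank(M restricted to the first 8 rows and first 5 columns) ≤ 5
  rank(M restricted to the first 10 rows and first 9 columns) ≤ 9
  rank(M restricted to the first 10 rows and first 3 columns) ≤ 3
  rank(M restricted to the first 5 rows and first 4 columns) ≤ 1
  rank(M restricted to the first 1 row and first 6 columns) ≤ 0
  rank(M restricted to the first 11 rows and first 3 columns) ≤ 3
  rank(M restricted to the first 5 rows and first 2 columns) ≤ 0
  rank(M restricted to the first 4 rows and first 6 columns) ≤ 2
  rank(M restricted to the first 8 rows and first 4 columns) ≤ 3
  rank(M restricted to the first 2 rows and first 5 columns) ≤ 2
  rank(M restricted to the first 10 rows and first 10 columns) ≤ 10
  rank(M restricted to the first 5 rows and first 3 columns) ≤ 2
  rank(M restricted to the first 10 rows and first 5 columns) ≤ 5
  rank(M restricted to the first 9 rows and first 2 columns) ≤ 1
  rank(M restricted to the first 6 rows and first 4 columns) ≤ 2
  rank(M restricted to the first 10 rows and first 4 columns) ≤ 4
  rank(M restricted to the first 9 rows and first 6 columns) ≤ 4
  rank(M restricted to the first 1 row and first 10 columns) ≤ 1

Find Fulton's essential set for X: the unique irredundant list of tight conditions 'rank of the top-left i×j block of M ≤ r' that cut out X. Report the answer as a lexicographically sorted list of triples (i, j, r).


Recovering R(i,j) via the rank-extension bound from the 32 conditions:

  i=1: 0  0  0  0  0  0  1  1  1  1  1
  i=2: 0  0  1  1  1  1  2  2  2  2  2
  i=3: 0  0  1  1  1  1  2  2  2  3  3
  i=4: 0  0  1  1  2  2  3  3  3  4  4
  i=5: 0  0  1  1  2  2  3  3  4  5  5
  i=6: 1  1  2  2  3  3  4  4  5  6  6
  i=7: 1  1  2  3  4  4  5  5  6  7  7
  i=8: 1  1  2  3  4  4  5  6  7  8  8
  i=9: 1  1  2  3  4  4  5  6  7  8  9
  i=10: 1  2  3  4  5  5  6  7  8  9  10
  i=11: 1  2  3  4  5  6  7  8  9  10  11

reading off 1-entries of Δ²R: w = (7, 3, 10, 5, 9, 1, 4, 8, 11, 2, 6).

9 SE-corners of the 28-cell Rothe diagram give Ess(w):

[(1, 6, 0), (3, 6, 1), (3, 9, 2), (5, 2, 0), (5, 4, 1), (5, 6, 2), (5, 8, 3), (9, 2, 1), (9, 6, 4)]
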